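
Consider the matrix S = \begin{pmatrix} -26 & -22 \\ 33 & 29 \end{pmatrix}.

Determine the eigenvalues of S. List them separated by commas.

-4, 7

det(S - tI) = (-26 - t)(29 - t) - (-22)·(33) = t^2 - 3t - 28.
This factors as (t + 4)·(t - 7) = 0.
Eigenvalues: -4, 7.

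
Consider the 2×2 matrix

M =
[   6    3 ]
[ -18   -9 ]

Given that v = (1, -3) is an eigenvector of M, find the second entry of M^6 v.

-2187

First find the eigenvalue: Mv = (-3, 9) = -3·(1, -3), so λ = -3.
Then M^6 v = λ^6·v = (-3)^6·(1, -3) = 729·(1, -3) = (729, -2187).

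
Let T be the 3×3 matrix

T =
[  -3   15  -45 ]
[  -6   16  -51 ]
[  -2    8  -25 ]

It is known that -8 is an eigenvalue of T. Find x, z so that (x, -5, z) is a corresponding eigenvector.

-3, -2

We need (T + 8I)v = 0.
T + 8I = [[5, 15, -45], [-6, 24, -51], [-2, 8, -17]].
Row 1: (5)·x + (15)·-5 + (-45)·z = 0
Row 2: (-6)·x + (24)·-5 + (-51)·z = 0
Row 3: (-2)·x + (8)·-5 + (-17)·z = 0
Solving gives x = -3, z = -2.
Check: T·(-3, -5, -2) = (24, 40, 16) = -8·(-3, -5, -2).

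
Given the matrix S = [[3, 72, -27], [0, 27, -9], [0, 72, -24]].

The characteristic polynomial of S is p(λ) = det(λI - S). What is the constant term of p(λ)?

0

p(λ) = λ^3 - 6λ^2 + 9λ.
The constant term is 0.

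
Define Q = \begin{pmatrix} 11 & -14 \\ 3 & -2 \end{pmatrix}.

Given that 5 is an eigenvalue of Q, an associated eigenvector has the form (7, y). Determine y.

We need (Q - 5I)v = 0.
Q - 5I = [[6, -14], [3, -7]].
Row 1: (6)·7 + (-14)·y = 0
Row 2: (3)·7 + (-7)·y = 0
Solving gives y = 3.
Check: Q·(7, 3) = (35, 15) = 5·(7, 3).

3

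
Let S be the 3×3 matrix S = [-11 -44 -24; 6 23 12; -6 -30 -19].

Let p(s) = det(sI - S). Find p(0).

p(0) = det(0·I − S) = det(−S) = (−1)^3·det(S).
det(S) = 7, so p(0) = -7.

-7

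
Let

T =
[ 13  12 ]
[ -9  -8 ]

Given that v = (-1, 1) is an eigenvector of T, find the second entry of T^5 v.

1

First find the eigenvalue: Tv = (-1, 1) = 1·(-1, 1), so λ = 1.
Then T^5 v = λ^5·v = 1^5·(-1, 1) = 1·(-1, 1) = (-1, 1).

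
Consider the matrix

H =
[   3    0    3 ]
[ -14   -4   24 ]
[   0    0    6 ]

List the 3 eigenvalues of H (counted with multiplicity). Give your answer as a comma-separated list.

-4, 3, 6

Set up det(μI - H) = 0.
Expanding the 3×3 determinant: p(μ) = μ^3 - 5μ^2 - 18μ + 72.
Try μ = 3: p(3) = 0, so 3 is a root.
Factor out (μ - 3): p(μ) = (μ - 3)·(μ^2 - 2μ - 24).
The quadratic factors as (μ + 4)·(μ - 6).
Eigenvalues: -4, 3, 6.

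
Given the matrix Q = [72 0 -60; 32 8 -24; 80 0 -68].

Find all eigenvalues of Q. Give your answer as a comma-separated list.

Compute the characteristic polynomial p(λ) = det(λI - Q).
Cofactor expansion gives p(λ) = λ^3 - 12λ^2 - 64λ + 768.
Rational-root test: λ = -8 gives p(-8) = 0.
Factor out (λ + 8): p(λ) = (λ + 8)·(λ^2 - 20λ + 96).
The quadratic factors as (λ - 8)·(λ - 12).
Eigenvalues: -8, 8, 12.

-8, 8, 12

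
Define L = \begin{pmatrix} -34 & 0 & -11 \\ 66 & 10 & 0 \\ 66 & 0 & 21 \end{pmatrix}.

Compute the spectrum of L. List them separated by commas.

-12, -1, 10

Compute the characteristic polynomial p(s) = det(sI - L).
Cofactor expansion gives p(s) = s^3 + 3s^2 - 118s - 120.
Try s = 10: p(10) = 0, so 10 is a root.
Dividing by (s - 10) leaves s^2 + 13s + 12.
The quadratic factors as (s + 12)·(s + 1).
Eigenvalues: -12, -1, 10.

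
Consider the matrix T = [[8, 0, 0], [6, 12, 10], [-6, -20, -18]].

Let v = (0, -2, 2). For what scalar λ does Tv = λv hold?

Compute Tv: T·(0, -2, 2) = (0, -4, 4).
Since Tv = λv, compare component 2: -4 = λ·-2, so λ = 2.

2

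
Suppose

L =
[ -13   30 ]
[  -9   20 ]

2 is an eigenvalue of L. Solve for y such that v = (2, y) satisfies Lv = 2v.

We need (L - 2I)v = 0.
L - 2I = [[-15, 30], [-9, 18]].
Row 1: (-15)·2 + (30)·y = 0
Row 2: (-9)·2 + (18)·y = 0
Solving gives y = 1.
Check: L·(2, 1) = (4, 2) = 2·(2, 1).

1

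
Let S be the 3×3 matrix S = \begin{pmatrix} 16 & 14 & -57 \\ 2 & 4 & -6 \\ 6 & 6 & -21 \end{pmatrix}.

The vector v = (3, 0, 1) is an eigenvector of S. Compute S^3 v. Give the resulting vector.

(-81, 0, -27)

First find the eigenvalue: Sv = (-9, 0, -3) = -3·(3, 0, 1), so λ = -3.
Then S^3 v = λ^3·v = (-3)^3·(3, 0, 1) = -27·(3, 0, 1) = (-81, 0, -27).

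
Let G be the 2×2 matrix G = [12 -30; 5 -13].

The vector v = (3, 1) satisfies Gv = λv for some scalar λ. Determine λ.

2

Compute Gv: G·(3, 1) = (6, 2).
Since Gv = λv, compare component 1: 6 = λ·3, so λ = 2.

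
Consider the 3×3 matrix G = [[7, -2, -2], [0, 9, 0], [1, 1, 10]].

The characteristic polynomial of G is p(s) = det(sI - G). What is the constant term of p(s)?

-648

p(s) = s^3 - 26s^2 + 225s - 648.
The constant term is -648.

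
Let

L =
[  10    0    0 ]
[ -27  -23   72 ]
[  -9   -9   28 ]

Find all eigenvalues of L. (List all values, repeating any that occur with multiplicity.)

Set up det(λI - L) = 0.
Expanding along the first row, p(λ) = λ^3 - 15λ^2 + 54λ - 40.
Try λ = 1: p(1) = 0, so 1 is a root.
Dividing by (λ - 1) leaves λ^2 - 14λ + 40.
The quadratic factors as (λ - 4)·(λ - 10).
Eigenvalues: 1, 4, 10.

1, 4, 10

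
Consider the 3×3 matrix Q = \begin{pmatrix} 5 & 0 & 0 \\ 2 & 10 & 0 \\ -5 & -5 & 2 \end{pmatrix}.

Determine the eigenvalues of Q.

2, 5, 10

Q is lower triangular, so its eigenvalues are the diagonal entries.
Diagonal: 5, 10, 2.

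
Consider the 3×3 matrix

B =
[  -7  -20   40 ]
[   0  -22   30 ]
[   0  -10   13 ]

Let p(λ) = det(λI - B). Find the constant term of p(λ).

p(λ) = λ^3 + 16λ^2 + 77λ + 98.
The constant term is 98.

98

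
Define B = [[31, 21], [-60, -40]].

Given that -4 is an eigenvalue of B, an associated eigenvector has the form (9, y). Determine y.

We need (B + 4I)v = 0.
B + 4I = [[35, 21], [-60, -36]].
Row 1: (35)·9 + (21)·y = 0
Row 2: (-60)·9 + (-36)·y = 0
Solving gives y = -15.
Check: B·(9, -15) = (-36, 60) = -4·(9, -15).

-15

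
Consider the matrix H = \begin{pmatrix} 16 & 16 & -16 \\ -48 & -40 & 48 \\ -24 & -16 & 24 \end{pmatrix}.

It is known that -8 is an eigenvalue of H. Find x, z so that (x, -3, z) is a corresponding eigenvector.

We need (H + 8I)v = 0.
H + 8I = [[24, 16, -16], [-48, -32, 48], [-24, -16, 32]].
Row 1: (24)·x + (16)·-3 + (-16)·z = 0
Row 2: (-48)·x + (-32)·-3 + (48)·z = 0
Row 3: (-24)·x + (-16)·-3 + (32)·z = 0
Solving gives x = 2, z = 0.
Check: H·(2, -3, 0) = (-16, 24, 0) = -8·(2, -3, 0).

2, 0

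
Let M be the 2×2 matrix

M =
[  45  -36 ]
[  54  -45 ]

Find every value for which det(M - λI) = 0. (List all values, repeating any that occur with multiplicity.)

det(M - rI) = (45 - r)(-45 - r) - (-36)·(54) = r^2 - 81.
This factors as (r + 9)·(r - 9) = 0.
Eigenvalues: -9, 9.

-9, 9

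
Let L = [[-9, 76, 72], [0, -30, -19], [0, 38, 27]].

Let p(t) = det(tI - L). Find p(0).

-792

p(0) = det(0·I − L) = det(−L) = (−1)^3·det(L).
det(L) = 792, so p(0) = -792.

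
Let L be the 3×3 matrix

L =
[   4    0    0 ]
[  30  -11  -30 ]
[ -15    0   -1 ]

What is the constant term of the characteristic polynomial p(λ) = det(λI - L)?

p(0) = det(0·I − L) = det(−L) = (−1)^3·det(L).
det(L) = 44, so p(0) = -44.

-44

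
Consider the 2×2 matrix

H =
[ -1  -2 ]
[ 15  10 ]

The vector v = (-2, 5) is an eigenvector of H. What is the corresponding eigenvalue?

4

Compute Hv: H·(-2, 5) = (-8, 20).
Since Hv = λv, compare component 1: -8 = λ·-2, so λ = 4.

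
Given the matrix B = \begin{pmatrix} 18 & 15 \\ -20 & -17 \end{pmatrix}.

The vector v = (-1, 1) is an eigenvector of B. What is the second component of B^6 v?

First find the eigenvalue: Bv = (-3, 3) = 3·(-1, 1), so λ = 3.
Then B^6 v = λ^6·v = 3^6·(-1, 1) = 729·(-1, 1) = (-729, 729).

729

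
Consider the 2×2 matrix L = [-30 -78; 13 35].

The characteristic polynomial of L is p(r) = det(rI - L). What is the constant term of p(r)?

-36

p(r) = r^2 - 5r - 36.
The constant term is -36.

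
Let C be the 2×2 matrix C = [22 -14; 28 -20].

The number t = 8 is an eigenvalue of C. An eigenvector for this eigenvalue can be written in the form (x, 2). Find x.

We need (C - 8I)v = 0.
C - 8I = [[14, -14], [28, -28]].
Row 1: (14)·x + (-14)·2 = 0
Row 2: (28)·x + (-28)·2 = 0
Solving gives x = 2.
Check: C·(2, 2) = (16, 16) = 8·(2, 2).

2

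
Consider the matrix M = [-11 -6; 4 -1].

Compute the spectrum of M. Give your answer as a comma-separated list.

-7, -5

det(M - sI) = (-11 - s)(-1 - s) - (-6)·(4) = s^2 + 12s + 35.
This factors as (s + 7)·(s + 5) = 0.
Eigenvalues: -7, -5.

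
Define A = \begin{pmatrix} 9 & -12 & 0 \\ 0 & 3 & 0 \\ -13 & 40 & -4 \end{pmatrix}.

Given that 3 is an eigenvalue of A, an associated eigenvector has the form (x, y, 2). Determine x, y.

We need (A - 3I)v = 0.
A - 3I = [[6, -12, 0], [0, 0, 0], [-13, 40, -7]].
Row 1: (6)·x + (-12)·y + (0)·2 = 0
Row 2: (0)·x + (0)·y + (0)·2 = 0
Row 3: (-13)·x + (40)·y + (-7)·2 = 0
Solving gives x = 2, y = 1.
Check: A·(2, 1, 2) = (6, 3, 6) = 3·(2, 1, 2).

2, 1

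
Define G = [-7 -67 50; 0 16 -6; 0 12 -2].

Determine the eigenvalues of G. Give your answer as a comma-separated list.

-7, 4, 10

Set up det(tI - G) = 0.
Expanding the 3×3 determinant: p(t) = t^3 - 7t^2 - 58t + 280.
Rational-root test: t = 4 gives p(4) = 0.
Dividing by (t - 4) leaves t^2 - 3t - 70.
The quadratic factors as (t + 7)·(t - 10).
Eigenvalues: -7, 4, 10.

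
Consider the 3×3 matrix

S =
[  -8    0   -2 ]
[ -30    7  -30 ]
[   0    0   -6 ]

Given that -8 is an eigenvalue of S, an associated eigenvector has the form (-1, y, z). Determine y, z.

We need (S + 8I)v = 0.
S + 8I = [[0, 0, -2], [-30, 15, -30], [0, 0, 2]].
Row 1: (0)·-1 + (0)·y + (-2)·z = 0
Row 2: (-30)·-1 + (15)·y + (-30)·z = 0
Row 3: (0)·-1 + (0)·y + (2)·z = 0
Solving gives y = -2, z = 0.
Check: S·(-1, -2, 0) = (8, 16, 0) = -8·(-1, -2, 0).

-2, 0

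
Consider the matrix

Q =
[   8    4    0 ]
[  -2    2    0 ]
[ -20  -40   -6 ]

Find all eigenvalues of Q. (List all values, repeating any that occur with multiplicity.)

-6, 4, 6

Compute the characteristic polynomial p(μ) = det(μI - Q).
Expanding the 3×3 determinant: p(μ) = μ^3 - 4μ^2 - 36μ + 144.
Try μ = 4: p(4) = 0, so 4 is a root.
Factor out (μ - 4): p(μ) = (μ - 4)·(μ^2 - 36).
The quadratic factors as (μ + 6)·(μ - 6).
Eigenvalues: -6, 4, 6.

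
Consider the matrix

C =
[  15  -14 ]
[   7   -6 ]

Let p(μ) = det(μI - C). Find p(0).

8

p(0) = det(0·I − C) = det(−C) = (−1)^2·det(C).
det(C) = 8, so p(0) = 8.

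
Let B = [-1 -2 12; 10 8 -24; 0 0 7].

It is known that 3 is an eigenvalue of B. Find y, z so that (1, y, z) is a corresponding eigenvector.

-2, 0

We need (B - 3I)v = 0.
B - 3I = [[-4, -2, 12], [10, 5, -24], [0, 0, 4]].
Row 1: (-4)·1 + (-2)·y + (12)·z = 0
Row 2: (10)·1 + (5)·y + (-24)·z = 0
Row 3: (0)·1 + (0)·y + (4)·z = 0
Solving gives y = -2, z = 0.
Check: B·(1, -2, 0) = (3, -6, 0) = 3·(1, -2, 0).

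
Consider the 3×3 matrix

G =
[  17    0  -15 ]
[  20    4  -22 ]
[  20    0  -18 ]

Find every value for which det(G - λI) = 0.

The characteristic polynomial is p(r) = det(rI - G).
Expanding along the first row, p(r) = r^3 - 3r^2 - 10r + 24.
Rational-root test: r = 2 gives p(2) = 0.
Factor out (r - 2): p(r) = (r - 2)·(r^2 - r - 12).
The quadratic factors as (r + 3)·(r - 4).
Eigenvalues: -3, 2, 4.

-3, 2, 4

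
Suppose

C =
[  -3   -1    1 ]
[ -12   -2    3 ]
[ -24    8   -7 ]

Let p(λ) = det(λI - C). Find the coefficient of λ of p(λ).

29

p(λ) = λ^3 + 12λ^2 + 29λ - 42.
The coefficient of λ is 29.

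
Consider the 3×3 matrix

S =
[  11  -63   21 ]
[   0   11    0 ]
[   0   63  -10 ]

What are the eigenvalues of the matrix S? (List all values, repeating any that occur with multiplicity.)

-10, 11, 11

Set up det(lambda·I - S) = 0.
Cofactor expansion gives p(lambda) = lambda^3 - 12·lambda^2 - 99·lambda + 1210.
Try lambda = 11: p(11) = 0, so 11 is a root.
Dividing by (lambda - 11) leaves lambda^2 - lambda - 110.
The quadratic factors as (lambda + 10)·(lambda - 11).
Eigenvalues: -10, 11, 11.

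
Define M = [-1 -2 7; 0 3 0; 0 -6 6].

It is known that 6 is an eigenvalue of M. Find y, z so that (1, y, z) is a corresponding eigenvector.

0, 1

We need (M - 6I)v = 0.
M - 6I = [[-7, -2, 7], [0, -3, 0], [0, -6, 0]].
Row 1: (-7)·1 + (-2)·y + (7)·z = 0
Row 2: (0)·1 + (-3)·y + (0)·z = 0
Row 3: (0)·1 + (-6)·y + (0)·z = 0
Solving gives y = 0, z = 1.
Check: M·(1, 0, 1) = (6, 0, 6) = 6·(1, 0, 1).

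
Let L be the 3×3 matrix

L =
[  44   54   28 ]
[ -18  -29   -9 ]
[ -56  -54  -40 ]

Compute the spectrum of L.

-12, -11, -2

The characteristic polynomial is p(s) = det(sI - L).
Expanding the 3×3 determinant: p(s) = s^3 + 25s^2 + 178s + 264.
Rational-root test: s = -12 gives p(-12) = 0.
Factor out (s + 12): p(s) = (s + 12)·(s^2 + 13s + 22).
The quadratic factors as (s + 11)·(s + 2).
Eigenvalues: -12, -11, -2.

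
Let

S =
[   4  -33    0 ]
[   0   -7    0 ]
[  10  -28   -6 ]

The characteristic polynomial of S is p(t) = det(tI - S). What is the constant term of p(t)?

-168

p(t) = t^3 + 9t^2 - 10t - 168.
The constant term is -168.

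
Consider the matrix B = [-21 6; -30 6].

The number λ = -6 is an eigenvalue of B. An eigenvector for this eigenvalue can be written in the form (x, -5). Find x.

We need (B + 6I)v = 0.
B + 6I = [[-15, 6], [-30, 12]].
Row 1: (-15)·x + (6)·-5 = 0
Row 2: (-30)·x + (12)·-5 = 0
Solving gives x = -2.
Check: B·(-2, -5) = (12, 30) = -6·(-2, -5).

-2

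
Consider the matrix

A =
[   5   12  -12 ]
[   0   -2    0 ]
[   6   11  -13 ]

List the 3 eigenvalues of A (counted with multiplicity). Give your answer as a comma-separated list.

Set up det(lambda·I - A) = 0.
Expanding the 3×3 determinant: p(lambda) = lambda^3 + 10·lambda^2 + 23·lambda + 14.
Since p(-2) = 0, lambda = -2 is a root.
Factor out (lambda + 2): p(lambda) = (lambda + 2)·(lambda^2 + 8·lambda + 7).
The quadratic factors as (lambda + 7)·(lambda + 1).
Eigenvalues: -7, -2, -1.

-7, -2, -1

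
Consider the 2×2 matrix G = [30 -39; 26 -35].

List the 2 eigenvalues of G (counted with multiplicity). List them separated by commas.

-9, 4

det(G - λI) = (30 - λ)(-35 - λ) - (-39)·(26) = λ^2 + 5λ - 36.
This factors as (λ + 9)·(λ - 4) = 0.
Eigenvalues: -9, 4.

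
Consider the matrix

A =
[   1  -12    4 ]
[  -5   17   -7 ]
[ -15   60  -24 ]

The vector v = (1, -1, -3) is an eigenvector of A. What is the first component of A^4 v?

First find the eigenvalue: Av = (1, -1, -3) = 1·(1, -1, -3), so λ = 1.
Then A^4 v = λ^4·v = 1^4·(1, -1, -3) = 1·(1, -1, -3) = (1, -1, -3).

1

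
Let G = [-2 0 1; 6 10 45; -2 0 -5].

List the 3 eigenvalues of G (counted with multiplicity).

-4, -3, 10

Compute the characteristic polynomial p(λ) = det(λI - G).
Cofactor expansion gives p(λ) = λ^3 - 3λ^2 - 58λ - 120.
Since p(-3) = 0, λ = -3 is a root.
Dividing by (λ + 3) leaves λ^2 - 6λ - 40.
The quadratic factors as (λ + 4)·(λ - 10).
Eigenvalues: -4, -3, 10.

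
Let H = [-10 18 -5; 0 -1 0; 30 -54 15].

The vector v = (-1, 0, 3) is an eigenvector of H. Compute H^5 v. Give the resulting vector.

First find the eigenvalue: Hv = (-5, 0, 15) = 5·(-1, 0, 3), so λ = 5.
Then H^5 v = λ^5·v = 5^5·(-1, 0, 3) = 3125·(-1, 0, 3) = (-3125, 0, 9375).

(-3125, 0, 9375)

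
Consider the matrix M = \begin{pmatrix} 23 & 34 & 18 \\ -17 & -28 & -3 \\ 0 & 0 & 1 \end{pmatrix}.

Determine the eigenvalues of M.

The characteristic polynomial is p(t) = det(tI - M).
Cofactor expansion gives p(t) = t^3 + 4t^2 - 71t + 66.
Try t = 6: p(6) = 0, so 6 is a root.
Dividing by (t - 6) leaves t^2 + 10t - 11.
The quadratic factors as (t + 11)·(t - 1).
Eigenvalues: -11, 1, 6.

-11, 1, 6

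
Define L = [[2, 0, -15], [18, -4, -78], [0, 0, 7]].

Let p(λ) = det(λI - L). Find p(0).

56

p(0) = det(0·I − L) = det(−L) = (−1)^3·det(L).
det(L) = -56, so p(0) = 56.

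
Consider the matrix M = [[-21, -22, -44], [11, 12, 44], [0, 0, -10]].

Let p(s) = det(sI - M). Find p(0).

p(0) = det(0·I − M) = det(−M) = (−1)^3·det(M).
det(M) = 100, so p(0) = -100.

-100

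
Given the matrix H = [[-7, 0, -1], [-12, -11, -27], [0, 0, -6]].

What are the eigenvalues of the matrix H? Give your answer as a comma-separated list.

Compute the characteristic polynomial p(lambda) = det(lambda·I - H).
Cofactor expansion gives p(lambda) = lambda^3 + 24·lambda^2 + 185·lambda + 462.
Try lambda = -11: p(-11) = 0, so -11 is a root.
Factor out (lambda + 11): p(lambda) = (lambda + 11)·(lambda^2 + 13·lambda + 42).
The quadratic factors as (lambda + 7)·(lambda + 6).
Eigenvalues: -11, -7, -6.

-11, -7, -6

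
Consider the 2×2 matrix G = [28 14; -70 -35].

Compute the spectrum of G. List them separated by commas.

-7, 0

det(G - tI) = (28 - t)(-35 - t) - (14)·(-70) = t^2 + 7t.
This factors as (t + 7)·t = 0.
Eigenvalues: -7, 0.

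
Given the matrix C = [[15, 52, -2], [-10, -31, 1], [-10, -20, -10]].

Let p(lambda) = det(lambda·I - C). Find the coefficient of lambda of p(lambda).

p(lambda) = lambda^3 + 26·lambda^2 + 215·lambda + 550.
The coefficient of lambda is 215.

215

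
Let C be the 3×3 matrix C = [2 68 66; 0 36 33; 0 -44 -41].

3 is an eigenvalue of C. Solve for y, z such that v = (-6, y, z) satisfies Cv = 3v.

We need (C - 3I)v = 0.
C - 3I = [[-1, 68, 66], [0, 33, 33], [0, -44, -44]].
Row 1: (-1)·-6 + (68)·y + (66)·z = 0
Row 2: (0)·-6 + (33)·y + (33)·z = 0
Row 3: (0)·-6 + (-44)·y + (-44)·z = 0
Solving gives y = -3, z = 3.
Check: C·(-6, -3, 3) = (-18, -9, 9) = 3·(-6, -3, 3).

-3, 3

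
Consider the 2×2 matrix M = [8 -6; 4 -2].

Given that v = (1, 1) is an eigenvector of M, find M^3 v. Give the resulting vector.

(8, 8)

First find the eigenvalue: Mv = (2, 2) = 2·(1, 1), so λ = 2.
Then M^3 v = λ^3·v = 2^3·(1, 1) = 8·(1, 1) = (8, 8).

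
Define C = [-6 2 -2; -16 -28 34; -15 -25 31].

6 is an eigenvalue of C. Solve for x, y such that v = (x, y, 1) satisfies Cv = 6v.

0, 1

We need (C - 6I)v = 0.
C - 6I = [[-12, 2, -2], [-16, -34, 34], [-15, -25, 25]].
Row 1: (-12)·x + (2)·y + (-2)·1 = 0
Row 2: (-16)·x + (-34)·y + (34)·1 = 0
Row 3: (-15)·x + (-25)·y + (25)·1 = 0
Solving gives x = 0, y = 1.
Check: C·(0, 1, 1) = (0, 6, 6) = 6·(0, 1, 1).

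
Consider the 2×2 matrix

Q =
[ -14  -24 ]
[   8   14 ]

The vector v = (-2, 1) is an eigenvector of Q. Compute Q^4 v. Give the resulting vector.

(-32, 16)

First find the eigenvalue: Qv = (4, -2) = -2·(-2, 1), so λ = -2.
Then Q^4 v = λ^4·v = (-2)^4·(-2, 1) = 16·(-2, 1) = (-32, 16).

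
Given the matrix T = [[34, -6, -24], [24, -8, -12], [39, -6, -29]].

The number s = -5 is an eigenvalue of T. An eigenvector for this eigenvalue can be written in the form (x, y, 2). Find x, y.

We need (T + 5I)v = 0.
T + 5I = [[39, -6, -24], [24, -3, -12], [39, -6, -24]].
Row 1: (39)·x + (-6)·y + (-24)·2 = 0
Row 2: (24)·x + (-3)·y + (-12)·2 = 0
Row 3: (39)·x + (-6)·y + (-24)·2 = 0
Solving gives x = 0, y = -8.
Check: T·(0, -8, 2) = (0, 40, -10) = -5·(0, -8, 2).

0, -8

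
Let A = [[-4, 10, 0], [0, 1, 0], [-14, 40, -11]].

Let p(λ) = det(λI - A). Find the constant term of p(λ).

p(λ) = λ^3 + 14λ^2 + 29λ - 44.
The constant term is -44.

-44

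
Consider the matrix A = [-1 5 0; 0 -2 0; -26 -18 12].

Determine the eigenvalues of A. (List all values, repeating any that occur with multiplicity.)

Set up det(μI - A) = 0.
Expanding along the first row, p(μ) = μ^3 - 9μ^2 - 34μ - 24.
Try μ = -2: p(-2) = 0, so -2 is a root.
Factor out (μ + 2): p(μ) = (μ + 2)·(μ^2 - 11μ - 12).
The quadratic factors as (μ + 1)·(μ - 12).
Eigenvalues: -2, -1, 12.

-2, -1, 12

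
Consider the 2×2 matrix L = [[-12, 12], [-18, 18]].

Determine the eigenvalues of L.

det(L - tI) = (-12 - t)(18 - t) - (12)·(-18) = t^2 - 6t.
This factors as t·(t - 6) = 0.
Eigenvalues: 0, 6.

0, 6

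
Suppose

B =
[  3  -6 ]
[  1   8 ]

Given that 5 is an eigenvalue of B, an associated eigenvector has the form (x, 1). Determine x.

We need (B - 5I)v = 0.
B - 5I = [[-2, -6], [1, 3]].
Row 1: (-2)·x + (-6)·1 = 0
Row 2: (1)·x + (3)·1 = 0
Solving gives x = -3.
Check: B·(-3, 1) = (-15, 5) = 5·(-3, 1).

-3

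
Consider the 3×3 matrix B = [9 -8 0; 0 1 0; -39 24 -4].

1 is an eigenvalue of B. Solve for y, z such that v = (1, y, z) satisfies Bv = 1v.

1, -3

We need (B - 1I)v = 0.
B - 1I = [[8, -8, 0], [0, 0, 0], [-39, 24, -5]].
Row 1: (8)·1 + (-8)·y + (0)·z = 0
Row 2: (0)·1 + (0)·y + (0)·z = 0
Row 3: (-39)·1 + (24)·y + (-5)·z = 0
Solving gives y = 1, z = -3.
Check: B·(1, 1, -3) = (1, 1, -3) = 1·(1, 1, -3).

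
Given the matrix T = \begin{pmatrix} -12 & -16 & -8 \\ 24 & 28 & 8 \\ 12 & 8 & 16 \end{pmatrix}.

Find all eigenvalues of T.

The characteristic polynomial is p(t) = det(tI - T).
Expanding along the first row, p(t) = t^3 - 32t^2 + 336t - 1152.
Try t = 8: p(8) = 0, so 8 is a root.
Factor out (t - 8): p(t) = (t - 8)·(t^2 - 24t + 144).
The quadratic factor is (t - 12)^2.
Eigenvalues: 8, 12, 12.

8, 12, 12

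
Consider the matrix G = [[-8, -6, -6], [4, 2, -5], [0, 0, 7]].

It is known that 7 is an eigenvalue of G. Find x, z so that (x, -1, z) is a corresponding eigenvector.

We need (G - 7I)v = 0.
G - 7I = [[-15, -6, -6], [4, -5, -5], [0, 0, 0]].
Row 1: (-15)·x + (-6)·-1 + (-6)·z = 0
Row 2: (4)·x + (-5)·-1 + (-5)·z = 0
Row 3: (0)·x + (0)·-1 + (0)·z = 0
Solving gives x = 0, z = 1.
Check: G·(0, -1, 1) = (0, -7, 7) = 7·(0, -1, 1).

0, 1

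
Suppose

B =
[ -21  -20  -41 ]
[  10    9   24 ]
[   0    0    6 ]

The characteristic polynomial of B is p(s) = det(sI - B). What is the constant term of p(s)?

-66

p(s) = s^3 + 6s^2 - 61s - 66.
The constant term is -66.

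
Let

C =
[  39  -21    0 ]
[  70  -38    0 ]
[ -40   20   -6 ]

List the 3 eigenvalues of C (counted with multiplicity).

The characteristic polynomial is p(lambda) = det(lambda·I - C).
Expanding along the first row, p(lambda) = lambda^3 + 5·lambda^2 - 18·lambda - 72.
Since p(4) = 0, lambda = 4 is a root.
Dividing by (lambda - 4) leaves lambda^2 + 9·lambda + 18.
The quadratic factors as (lambda + 6)·(lambda + 3).
Eigenvalues: -6, -3, 4.

-6, -3, 4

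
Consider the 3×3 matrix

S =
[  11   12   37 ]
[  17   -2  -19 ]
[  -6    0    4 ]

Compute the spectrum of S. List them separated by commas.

1, 2, 10

The characteristic polynomial is p(λ) = det(λI - S).
Expanding along the first row, p(λ) = λ^3 - 13λ^2 + 32λ - 20.
Rational-root test: λ = 2 gives p(2) = 0.
Factor out (λ - 2): p(λ) = (λ - 2)·(λ^2 - 11λ + 10).
The quadratic factors as (λ - 1)·(λ - 10).
Eigenvalues: 1, 2, 10.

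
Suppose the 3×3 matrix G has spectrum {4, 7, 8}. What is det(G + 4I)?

If G has eigenvalues 4, 7, 8, then G + 4I has eigenvalues 8, 11, 12.
det(G + 4I) = (8) · (11) · (12) = 1056.

1056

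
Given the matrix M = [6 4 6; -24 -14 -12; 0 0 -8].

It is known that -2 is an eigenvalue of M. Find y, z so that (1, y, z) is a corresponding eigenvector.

-2, 0

We need (M + 2I)v = 0.
M + 2I = [[8, 4, 6], [-24, -12, -12], [0, 0, -6]].
Row 1: (8)·1 + (4)·y + (6)·z = 0
Row 2: (-24)·1 + (-12)·y + (-12)·z = 0
Row 3: (0)·1 + (0)·y + (-6)·z = 0
Solving gives y = -2, z = 0.
Check: M·(1, -2, 0) = (-2, 4, 0) = -2·(1, -2, 0).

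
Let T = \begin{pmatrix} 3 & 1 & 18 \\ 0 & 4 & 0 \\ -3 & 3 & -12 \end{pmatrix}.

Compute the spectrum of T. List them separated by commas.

Set up det(λI - T) = 0.
Cofactor expansion gives p(λ) = λ^3 + 5λ^2 - 18λ - 72.
Try λ = -3: p(-3) = 0, so -3 is a root.
Factor out (λ + 3): p(λ) = (λ + 3)·(λ^2 + 2λ - 24).
The quadratic factors as (λ + 6)·(λ - 4).
Eigenvalues: -6, -3, 4.

-6, -3, 4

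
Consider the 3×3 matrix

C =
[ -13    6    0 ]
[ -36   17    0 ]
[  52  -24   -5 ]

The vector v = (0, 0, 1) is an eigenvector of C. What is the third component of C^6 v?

First find the eigenvalue: Cv = (0, 0, -5) = -5·(0, 0, 1), so λ = -5.
Then C^6 v = λ^6·v = (-5)^6·(0, 0, 1) = 15625·(0, 0, 1) = (0, 0, 15625).

15625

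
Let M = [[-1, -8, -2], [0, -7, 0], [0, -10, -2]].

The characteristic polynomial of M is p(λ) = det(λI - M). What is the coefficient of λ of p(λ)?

p(λ) = λ^3 + 10λ^2 + 23λ + 14.
The coefficient of λ is 23.

23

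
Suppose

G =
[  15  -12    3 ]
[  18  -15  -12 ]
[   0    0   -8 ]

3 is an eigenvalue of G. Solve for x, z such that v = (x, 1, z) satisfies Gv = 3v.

We need (G - 3I)v = 0.
G - 3I = [[12, -12, 3], [18, -18, -12], [0, 0, -11]].
Row 1: (12)·x + (-12)·1 + (3)·z = 0
Row 2: (18)·x + (-18)·1 + (-12)·z = 0
Row 3: (0)·x + (0)·1 + (-11)·z = 0
Solving gives x = 1, z = 0.
Check: G·(1, 1, 0) = (3, 3, 0) = 3·(1, 1, 0).

1, 0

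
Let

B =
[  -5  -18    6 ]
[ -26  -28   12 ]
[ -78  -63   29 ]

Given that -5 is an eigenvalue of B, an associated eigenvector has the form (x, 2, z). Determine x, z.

We need (B + 5I)v = 0.
B + 5I = [[0, -18, 6], [-26, -23, 12], [-78, -63, 34]].
Row 1: (0)·x + (-18)·2 + (6)·z = 0
Row 2: (-26)·x + (-23)·2 + (12)·z = 0
Row 3: (-78)·x + (-63)·2 + (34)·z = 0
Solving gives x = 1, z = 6.
Check: B·(1, 2, 6) = (-5, -10, -30) = -5·(1, 2, 6).

1, 6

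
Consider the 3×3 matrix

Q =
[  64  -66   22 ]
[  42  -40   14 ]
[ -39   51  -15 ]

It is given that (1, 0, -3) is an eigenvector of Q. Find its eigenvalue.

-2

Compute Qv: Q·(1, 0, -3) = (-2, 0, 6).
Since Qv = λv, compare component 1: -2 = λ·1, so λ = -2.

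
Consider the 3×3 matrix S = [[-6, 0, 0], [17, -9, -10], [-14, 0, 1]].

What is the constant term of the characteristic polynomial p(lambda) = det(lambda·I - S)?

p(0) = det(0·I − S) = det(−S) = (−1)^3·det(S).
det(S) = 54, so p(0) = -54.

-54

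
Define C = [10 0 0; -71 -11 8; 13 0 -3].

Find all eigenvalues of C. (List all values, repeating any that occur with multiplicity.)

-11, -3, 10

Compute the characteristic polynomial p(lambda) = det(lambda·I - C).
Expanding along the first row, p(lambda) = lambda^3 + 4·lambda^2 - 107·lambda - 330.
Try lambda = -11: p(-11) = 0, so -11 is a root.
Dividing by (lambda + 11) leaves lambda^2 - 7·lambda - 30.
The quadratic factors as (lambda + 3)·(lambda - 10).
Eigenvalues: -11, -3, 10.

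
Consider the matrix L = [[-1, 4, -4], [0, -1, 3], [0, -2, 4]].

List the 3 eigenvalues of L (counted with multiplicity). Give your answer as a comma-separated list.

The characteristic polynomial is p(λ) = det(λI - L).
Cofactor expansion gives p(λ) = λ^3 - 2λ^2 - λ + 2.
Try λ = -1: p(-1) = 0, so -1 is a root.
Dividing by (λ + 1) leaves λ^2 - 3λ + 2.
The quadratic factors as (λ - 1)·(λ - 2).
Eigenvalues: -1, 1, 2.

-1, 1, 2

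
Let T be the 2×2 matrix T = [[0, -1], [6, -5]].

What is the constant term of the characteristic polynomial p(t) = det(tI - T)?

p(0) = det(0·I − T) = det(−T) = (−1)^2·det(T).
det(T) = 6, so p(0) = 6.

6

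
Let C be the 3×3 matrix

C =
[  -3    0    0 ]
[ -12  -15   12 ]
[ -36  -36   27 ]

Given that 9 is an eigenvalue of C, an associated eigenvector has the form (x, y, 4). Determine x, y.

We need (C - 9I)v = 0.
C - 9I = [[-12, 0, 0], [-12, -24, 12], [-36, -36, 18]].
Row 1: (-12)·x + (0)·y + (0)·4 = 0
Row 2: (-12)·x + (-24)·y + (12)·4 = 0
Row 3: (-36)·x + (-36)·y + (18)·4 = 0
Solving gives x = 0, y = 2.
Check: C·(0, 2, 4) = (0, 18, 36) = 9·(0, 2, 4).

0, 2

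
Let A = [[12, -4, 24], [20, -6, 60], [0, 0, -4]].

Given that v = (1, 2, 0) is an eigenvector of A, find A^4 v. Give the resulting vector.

(256, 512, 0)

First find the eigenvalue: Av = (4, 8, 0) = 4·(1, 2, 0), so λ = 4.
Then A^4 v = λ^4·v = 4^4·(1, 2, 0) = 256·(1, 2, 0) = (256, 512, 0).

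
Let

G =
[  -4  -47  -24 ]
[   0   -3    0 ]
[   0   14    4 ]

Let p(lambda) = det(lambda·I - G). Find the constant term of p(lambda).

p(lambda) = lambda^3 + 3·lambda^2 - 16·lambda - 48.
The constant term is -48.

-48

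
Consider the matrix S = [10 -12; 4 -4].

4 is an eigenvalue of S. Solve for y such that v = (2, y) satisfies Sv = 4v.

1

We need (S - 4I)v = 0.
S - 4I = [[6, -12], [4, -8]].
Row 1: (6)·2 + (-12)·y = 0
Row 2: (4)·2 + (-8)·y = 0
Solving gives y = 1.
Check: S·(2, 1) = (8, 4) = 4·(2, 1).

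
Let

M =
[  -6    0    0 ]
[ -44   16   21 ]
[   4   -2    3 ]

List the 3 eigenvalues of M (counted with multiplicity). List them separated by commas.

Set up det(λI - M) = 0.
Expanding the 3×3 determinant: p(λ) = λ^3 - 13λ^2 - 24λ + 540.
Try λ = 9: p(9) = 0, so 9 is a root.
Factor out (λ - 9): p(λ) = (λ - 9)·(λ^2 - 4λ - 60).
The quadratic factors as (λ + 6)·(λ - 10).
Eigenvalues: -6, 9, 10.

-6, 9, 10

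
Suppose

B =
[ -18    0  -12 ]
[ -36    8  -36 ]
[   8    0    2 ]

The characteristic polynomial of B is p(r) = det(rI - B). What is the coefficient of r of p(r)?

p(r) = r^3 + 8r^2 - 68r - 480.
The coefficient of r is -68.

-68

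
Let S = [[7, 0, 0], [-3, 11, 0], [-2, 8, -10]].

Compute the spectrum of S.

S is lower triangular, so its eigenvalues are the diagonal entries.
Diagonal: 7, 11, -10.

-10, 7, 11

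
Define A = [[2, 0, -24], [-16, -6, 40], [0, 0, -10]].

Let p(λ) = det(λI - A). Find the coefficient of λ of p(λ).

28

p(λ) = λ^3 + 14λ^2 + 28λ - 120.
The coefficient of λ is 28.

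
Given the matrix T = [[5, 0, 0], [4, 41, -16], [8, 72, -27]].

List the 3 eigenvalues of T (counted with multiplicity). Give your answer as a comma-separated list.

Compute the characteristic polynomial p(t) = det(tI - T).
Expanding the 3×3 determinant: p(t) = t^3 - 19t^2 + 115t - 225.
Rational-root test: t = 9 gives p(9) = 0.
Factor out (t - 9): p(t) = (t - 9)·(t^2 - 10t + 25).
The quadratic factor is (t - 5)^2.
Eigenvalues: 5, 5, 9.

5, 5, 9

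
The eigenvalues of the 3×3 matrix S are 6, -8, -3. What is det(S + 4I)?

If S has eigenvalues 6, -8, -3, then S + 4I has eigenvalues 10, -4, 1.
det(S + 4I) = (10) · (-4) · (1) = -40.

-40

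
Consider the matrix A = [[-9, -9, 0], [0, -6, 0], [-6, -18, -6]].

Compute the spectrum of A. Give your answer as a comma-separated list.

Compute the characteristic polynomial p(r) = det(rI - A).
Cofactor expansion gives p(r) = r^3 + 21r^2 + 144r + 324.
Rational-root test: r = -9 gives p(-9) = 0.
Factor out (r + 9): p(r) = (r + 9)·(r^2 + 12r + 36).
The quadratic factor is (r + 6)^2.
Eigenvalues: -9, -6, -6.

-9, -6, -6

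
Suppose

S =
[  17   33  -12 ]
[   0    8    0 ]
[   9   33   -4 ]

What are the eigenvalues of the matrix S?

5, 8, 8

Compute the characteristic polynomial p(t) = det(tI - S).
Cofactor expansion gives p(t) = t^3 - 21t^2 + 144t - 320.
Rational-root test: t = 8 gives p(8) = 0.
Factor out (t - 8): p(t) = (t - 8)·(t^2 - 13t + 40).
The quadratic factors as (t - 5)·(t - 8).
Eigenvalues: 5, 8, 8.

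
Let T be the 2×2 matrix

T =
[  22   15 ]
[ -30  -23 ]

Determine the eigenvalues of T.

det(T - tI) = (22 - t)(-23 - t) - (15)·(-30) = t^2 + t - 56.
This factors as (t + 8)·(t - 7) = 0.
Eigenvalues: -8, 7.

-8, 7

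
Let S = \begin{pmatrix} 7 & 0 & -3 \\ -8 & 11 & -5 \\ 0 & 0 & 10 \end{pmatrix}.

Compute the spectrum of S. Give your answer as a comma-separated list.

7, 10, 11

The characteristic polynomial is p(λ) = det(λI - S).
Cofactor expansion gives p(λ) = λ^3 - 28λ^2 + 257λ - 770.
Rational-root test: λ = 10 gives p(10) = 0.
Factor out (λ - 10): p(λ) = (λ - 10)·(λ^2 - 18λ + 77).
The quadratic factors as (λ - 7)·(λ - 11).
Eigenvalues: 7, 10, 11.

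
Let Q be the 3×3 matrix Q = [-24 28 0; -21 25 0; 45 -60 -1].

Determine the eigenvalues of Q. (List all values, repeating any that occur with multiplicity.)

-3, -1, 4

Set up det(λI - Q) = 0.
Expanding the 3×3 determinant: p(λ) = λ^3 - 13λ - 12.
Rational-root test: λ = 4 gives p(4) = 0.
Factor out (λ - 4): p(λ) = (λ - 4)·(λ^2 + 4λ + 3).
The quadratic factors as (λ + 3)·(λ + 1).
Eigenvalues: -3, -1, 4.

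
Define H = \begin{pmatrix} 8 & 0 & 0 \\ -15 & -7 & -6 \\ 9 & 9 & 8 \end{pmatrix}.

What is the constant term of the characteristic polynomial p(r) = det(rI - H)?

p(0) = det(0·I − H) = det(−H) = (−1)^3·det(H).
det(H) = -16, so p(0) = 16.

16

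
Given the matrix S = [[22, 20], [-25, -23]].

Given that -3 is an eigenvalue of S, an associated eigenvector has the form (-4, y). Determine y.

We need (S + 3I)v = 0.
S + 3I = [[25, 20], [-25, -20]].
Row 1: (25)·-4 + (20)·y = 0
Row 2: (-25)·-4 + (-20)·y = 0
Solving gives y = 5.
Check: S·(-4, 5) = (12, -15) = -3·(-4, 5).

5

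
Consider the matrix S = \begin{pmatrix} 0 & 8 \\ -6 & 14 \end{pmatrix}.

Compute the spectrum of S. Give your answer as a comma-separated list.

6, 8

det(S - λI) = (0 - λ)(14 - λ) - (8)·(-6) = λ^2 - 14λ + 48.
This factors as (λ - 6)·(λ - 8) = 0.
Eigenvalues: 6, 8.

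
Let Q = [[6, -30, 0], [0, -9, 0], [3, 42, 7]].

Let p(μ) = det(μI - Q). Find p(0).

378

p(0) = det(0·I − Q) = det(−Q) = (−1)^3·det(Q).
det(Q) = -378, so p(0) = 378.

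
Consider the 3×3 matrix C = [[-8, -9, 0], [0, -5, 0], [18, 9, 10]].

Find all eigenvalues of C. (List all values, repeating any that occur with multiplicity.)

-8, -5, 10

The characteristic polynomial is p(r) = det(rI - C).
Cofactor expansion gives p(r) = r^3 + 3r^2 - 90r - 400.
Rational-root test: r = -8 gives p(-8) = 0.
Dividing by (r + 8) leaves r^2 - 5r - 50.
The quadratic factors as (r + 5)·(r - 10).
Eigenvalues: -8, -5, 10.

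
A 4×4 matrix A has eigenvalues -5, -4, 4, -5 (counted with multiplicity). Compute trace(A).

-10

trace(A) is the sum of the eigenvalues: (-5) + (-4) + (4) + (-5) = -10.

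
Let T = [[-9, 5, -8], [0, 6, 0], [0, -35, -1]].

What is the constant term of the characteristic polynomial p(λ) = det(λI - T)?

-54

p(0) = det(0·I − T) = det(−T) = (−1)^3·det(T).
det(T) = 54, so p(0) = -54.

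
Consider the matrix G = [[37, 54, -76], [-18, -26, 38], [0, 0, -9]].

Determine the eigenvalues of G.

Set up det(lambda·I - G) = 0.
Expanding the 3×3 determinant: p(lambda) = lambda^3 - 2·lambda^2 - 89·lambda + 90.
Try lambda = 1: p(1) = 0, so 1 is a root.
Dividing by (lambda - 1) leaves lambda^2 - lambda - 90.
The quadratic factors as (lambda + 9)·(lambda - 10).
Eigenvalues: -9, 1, 10.

-9, 1, 10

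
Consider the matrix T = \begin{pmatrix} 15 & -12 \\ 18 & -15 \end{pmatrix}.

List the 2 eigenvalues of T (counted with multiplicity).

-3, 3

det(T - tI) = (15 - t)(-15 - t) - (-12)·(18) = t^2 - 9.
This factors as (t + 3)·(t - 3) = 0.
Eigenvalues: -3, 3.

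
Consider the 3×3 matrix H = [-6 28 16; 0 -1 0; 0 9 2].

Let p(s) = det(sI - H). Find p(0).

p(0) = det(0·I − H) = det(−H) = (−1)^3·det(H).
det(H) = 12, so p(0) = -12.

-12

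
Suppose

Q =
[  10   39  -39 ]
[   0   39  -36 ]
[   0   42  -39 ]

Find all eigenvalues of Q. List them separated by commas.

-3, 3, 10

The characteristic polynomial is p(t) = det(tI - Q).
Expanding along the first row, p(t) = t^3 - 10t^2 - 9t + 90.
Since p(10) = 0, t = 10 is a root.
Factor out (t - 10): p(t) = (t - 10)·(t^2 - 9).
The quadratic factors as (t + 3)·(t - 3).
Eigenvalues: -3, 3, 10.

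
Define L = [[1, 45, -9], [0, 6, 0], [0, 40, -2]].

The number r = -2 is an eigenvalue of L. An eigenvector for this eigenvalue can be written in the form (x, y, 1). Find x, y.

3, 0

We need (L + 2I)v = 0.
L + 2I = [[3, 45, -9], [0, 8, 0], [0, 40, 0]].
Row 1: (3)·x + (45)·y + (-9)·1 = 0
Row 2: (0)·x + (8)·y + (0)·1 = 0
Row 3: (0)·x + (40)·y + (0)·1 = 0
Solving gives x = 3, y = 0.
Check: L·(3, 0, 1) = (-6, 0, -2) = -2·(3, 0, 1).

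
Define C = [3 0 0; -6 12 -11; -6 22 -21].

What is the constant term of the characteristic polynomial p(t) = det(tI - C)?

30

p(0) = det(0·I − C) = det(−C) = (−1)^3·det(C).
det(C) = -30, so p(0) = 30.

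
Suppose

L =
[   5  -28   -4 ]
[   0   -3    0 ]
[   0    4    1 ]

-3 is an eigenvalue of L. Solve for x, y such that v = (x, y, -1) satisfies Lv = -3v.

3, 1

We need (L + 3I)v = 0.
L + 3I = [[8, -28, -4], [0, 0, 0], [0, 4, 4]].
Row 1: (8)·x + (-28)·y + (-4)·-1 = 0
Row 2: (0)·x + (0)·y + (0)·-1 = 0
Row 3: (0)·x + (4)·y + (4)·-1 = 0
Solving gives x = 3, y = 1.
Check: L·(3, 1, -1) = (-9, -3, 3) = -3·(3, 1, -1).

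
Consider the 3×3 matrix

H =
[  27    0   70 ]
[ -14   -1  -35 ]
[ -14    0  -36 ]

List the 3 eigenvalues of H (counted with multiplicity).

The characteristic polynomial is p(μ) = det(μI - H).
Cofactor expansion gives p(μ) = μ^3 + 10μ^2 + 17μ + 8.
Rational-root test: μ = -1 gives p(-1) = 0.
Dividing by (μ + 1) leaves μ^2 + 9μ + 8.
The quadratic factors as (μ + 8)·(μ + 1).
Eigenvalues: -8, -1, -1.

-8, -1, -1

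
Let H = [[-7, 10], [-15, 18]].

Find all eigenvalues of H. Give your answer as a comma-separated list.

3, 8

det(H - lambda·I) = (-7 - lambda)(18 - lambda) - (10)·(-15) = lambda^2 - 11·lambda + 24.
This factors as (lambda - 3)·(lambda - 8) = 0.
Eigenvalues: 3, 8.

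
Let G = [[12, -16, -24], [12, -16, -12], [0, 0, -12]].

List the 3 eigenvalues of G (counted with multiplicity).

The characteristic polynomial is p(r) = det(rI - G).
Expanding along the first row, p(r) = r^3 + 16r^2 + 48r.
Rational-root test: r = 0 gives p(0) = 0.
Factor out r: p(r) = r·(r^2 + 16r + 48).
The quadratic factors as (r + 12)·(r + 4).
Eigenvalues: -12, -4, 0.

-12, -4, 0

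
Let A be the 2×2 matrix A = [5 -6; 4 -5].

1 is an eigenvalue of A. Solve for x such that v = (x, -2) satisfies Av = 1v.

-3

We need (A - 1I)v = 0.
A - 1I = [[4, -6], [4, -6]].
Row 1: (4)·x + (-6)·-2 = 0
Row 2: (4)·x + (-6)·-2 = 0
Solving gives x = -3.
Check: A·(-3, -2) = (-3, -2) = 1·(-3, -2).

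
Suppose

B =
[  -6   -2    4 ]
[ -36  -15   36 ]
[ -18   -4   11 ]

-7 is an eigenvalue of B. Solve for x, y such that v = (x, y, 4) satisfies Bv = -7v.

2, 9

We need (B + 7I)v = 0.
B + 7I = [[1, -2, 4], [-36, -8, 36], [-18, -4, 18]].
Row 1: (1)·x + (-2)·y + (4)·4 = 0
Row 2: (-36)·x + (-8)·y + (36)·4 = 0
Row 3: (-18)·x + (-4)·y + (18)·4 = 0
Solving gives x = 2, y = 9.
Check: B·(2, 9, 4) = (-14, -63, -28) = -7·(2, 9, 4).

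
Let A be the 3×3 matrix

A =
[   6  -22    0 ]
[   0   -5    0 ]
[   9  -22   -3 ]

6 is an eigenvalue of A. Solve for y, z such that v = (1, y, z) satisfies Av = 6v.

We need (A - 6I)v = 0.
A - 6I = [[0, -22, 0], [0, -11, 0], [9, -22, -9]].
Row 1: (0)·1 + (-22)·y + (0)·z = 0
Row 2: (0)·1 + (-11)·y + (0)·z = 0
Row 3: (9)·1 + (-22)·y + (-9)·z = 0
Solving gives y = 0, z = 1.
Check: A·(1, 0, 1) = (6, 0, 6) = 6·(1, 0, 1).

0, 1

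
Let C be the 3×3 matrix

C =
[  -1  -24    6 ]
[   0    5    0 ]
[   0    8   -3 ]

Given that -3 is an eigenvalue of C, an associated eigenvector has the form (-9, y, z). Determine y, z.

0, 3

We need (C + 3I)v = 0.
C + 3I = [[2, -24, 6], [0, 8, 0], [0, 8, 0]].
Row 1: (2)·-9 + (-24)·y + (6)·z = 0
Row 2: (0)·-9 + (8)·y + (0)·z = 0
Row 3: (0)·-9 + (8)·y + (0)·z = 0
Solving gives y = 0, z = 3.
Check: C·(-9, 0, 3) = (27, 0, -9) = -3·(-9, 0, 3).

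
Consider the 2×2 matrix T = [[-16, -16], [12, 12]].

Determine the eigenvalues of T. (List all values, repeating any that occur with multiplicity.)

-4, 0

det(T - μI) = (-16 - μ)(12 - μ) - (-16)·(12) = μ^2 + 4μ.
This factors as (μ + 4)·μ = 0.
Eigenvalues: -4, 0.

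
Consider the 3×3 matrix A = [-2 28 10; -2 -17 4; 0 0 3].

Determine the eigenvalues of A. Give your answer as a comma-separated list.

Set up det(tI - A) = 0.
Expanding the 3×3 determinant: p(t) = t^3 + 16t^2 + 33t - 270.
Try t = 3: p(3) = 0, so 3 is a root.
Factor out (t - 3): p(t) = (t - 3)·(t^2 + 19t + 90).
The quadratic factors as (t + 10)·(t + 9).
Eigenvalues: -10, -9, 3.

-10, -9, 3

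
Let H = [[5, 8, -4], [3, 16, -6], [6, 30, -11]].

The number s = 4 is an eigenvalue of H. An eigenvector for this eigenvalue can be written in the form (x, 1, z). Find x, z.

We need (H - 4I)v = 0.
H - 4I = [[1, 8, -4], [3, 12, -6], [6, 30, -15]].
Row 1: (1)·x + (8)·1 + (-4)·z = 0
Row 2: (3)·x + (12)·1 + (-6)·z = 0
Row 3: (6)·x + (30)·1 + (-15)·z = 0
Solving gives x = 0, z = 2.
Check: H·(0, 1, 2) = (0, 4, 8) = 4·(0, 1, 2).

0, 2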